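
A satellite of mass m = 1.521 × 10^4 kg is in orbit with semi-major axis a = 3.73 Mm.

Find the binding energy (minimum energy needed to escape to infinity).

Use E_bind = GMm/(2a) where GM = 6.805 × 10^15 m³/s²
a = 3.73 Mm = 3.73 × 10^6 m
GM = 6.805 × 10^15 m³/s²
m = 1.521 × 10^4 kg
GMm = 6.805 × 10^15 × 15210 = 1.03504 × 10^20 m³·kg/s²
2a = 7.46 × 10^6 m
E_bind = GMm/(2a) = 1.38745 × 10^13 J ≈ 13.87 TJ

Final answer: 13.87 TJ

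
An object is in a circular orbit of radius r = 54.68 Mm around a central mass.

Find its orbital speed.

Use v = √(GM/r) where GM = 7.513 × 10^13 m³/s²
r = 54.68 Mm = 5.468 × 10^7 m
GM = 7.513 × 10^13 m³/s²
GM/r = (7.513 × 10^13) / (5.468 × 10^7) = 1.37399 × 10^6 m²/s²
v = √(GM/r) = 1172.17 m/s ≈ 1.172 km/s

Final answer: 1.172 km/s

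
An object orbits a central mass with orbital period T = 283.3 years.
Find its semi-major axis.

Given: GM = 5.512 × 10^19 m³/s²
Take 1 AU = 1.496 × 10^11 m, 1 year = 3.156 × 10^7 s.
T = 283.3 years = 8.94095 × 10^9 s
GM = 5.512 × 10^19 m³/s²
Kepler's third law: a³ = GM T² / (4π²)
T² = 7.99406 × 10^19 s²
a³ = (5.512 × 10^19) × (7.99406 × 10^19) / (4π²) = 1.11613 × 10^38 m³
a = (a³)^(1/3) = 4.81473 × 10^12 m ≈ 32.18 AU

Final answer: 32.18 AU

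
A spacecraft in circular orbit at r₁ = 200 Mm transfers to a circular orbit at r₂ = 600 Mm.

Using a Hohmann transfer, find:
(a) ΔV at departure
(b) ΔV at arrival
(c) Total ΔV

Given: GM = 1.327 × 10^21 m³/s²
r₁ = 200 Mm = 2 × 10^8 m
r₂ = 600 Mm = 6 × 10^8 m
GM = 1.327 × 10^21 m³/s²
Transfer ellipse: a_t = (r₁ + r₂)/2 = 4 × 10^8 m
Circular speed at r₁: v₁ = √(GM/r₁) = 2.57585 × 10^6 m/s
Transfer speed at r₁ (periapsis): v₁ₜ = √(GM(2/r₁ − 1/a_t)) = 3.15476 × 10^6 m/s
(a) ΔV₁ = v₁ₜ − v₁ = 578909 m/s ≈ 578.9 km/s
Circular speed at r₂: v₂ = √(GM/r₂) = 1.48717 × 10^6 m/s
Transfer speed at r₂ (apoapsis): v₂ₜ = √(GM(2/r₂ − 1/a_t)) = 1.05159 × 10^6 m/s
(b) ΔV₂ = v₂ − v₂ₜ = 435581 m/s ≈ 435.6 km/s
(c) ΔV_total = ΔV₁ + ΔV₂ = 1.01449 × 10^6 m/s ≈ 1014 km/s

Final answer:
(a) ΔV₁ = 578.9 km/s
(b) ΔV₂ = 435.6 km/s
(c) ΔV_total = 1014 km/s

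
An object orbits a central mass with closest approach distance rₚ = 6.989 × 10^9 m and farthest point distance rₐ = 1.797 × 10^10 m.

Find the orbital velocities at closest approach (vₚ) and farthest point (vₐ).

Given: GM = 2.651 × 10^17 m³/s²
rₚ = 6.989 × 10^9 m
rₐ = 1.797 × 10^10 m
GM = 2.651 × 10^17 m³/s²
a = (rₚ + rₐ)/2 = 1.24795 × 10^10 m
Vis-viva: v² = GM (2/r − 1/a)
vₚ² = 2.651 × 10^17 × (2.86164 × 10^-10 − 8.01314 × 10^-11) = 5.46192 × 10^7 m²/s²
vₚ = 7390.48 m/s ≈ 7.39 km/s
vₐ² = 2.651 × 10^17 × (1.11297 × 10^-10 − 8.01314 × 10^-11) = 8.26189 × 10^6 m²/s²
vₐ = 2874.35 m/s ≈ 2.874 km/s

Final answer: vₚ = 7.39 km/s, vₐ = 2.874 km/s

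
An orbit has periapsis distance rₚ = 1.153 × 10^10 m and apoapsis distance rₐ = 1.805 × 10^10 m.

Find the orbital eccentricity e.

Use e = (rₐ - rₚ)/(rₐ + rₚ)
rₚ = 1.153 × 10^10 m
rₐ = 1.805 × 10^10 m
rₐ − rₚ = 6.52 × 10^9 m
rₐ + rₚ = 2.958 × 10^10 m
e = (rₐ − rₚ)/(rₐ + rₚ) = 0.220419

Final answer: e = 0.2204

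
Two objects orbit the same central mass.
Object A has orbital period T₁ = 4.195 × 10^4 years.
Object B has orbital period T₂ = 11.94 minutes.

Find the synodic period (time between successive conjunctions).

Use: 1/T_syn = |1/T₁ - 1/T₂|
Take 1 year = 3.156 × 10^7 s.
T₁ = 4.195 × 10^4 years = 1.32394 × 10^12 s
T₂ = 11.94 minutes = 716.4 s
1/T₁ = 7.5532 × 10^-13 s⁻¹
1/T₂ = 0.00139587 s⁻¹
|1/T₁ − 1/T₂| = 0.00139587 s⁻¹
T_syn = 1 / |1/T₁ − 1/T₂| = 716.4 s ≈ 11.94 minutes

Final answer: T_syn = 11.94 minutes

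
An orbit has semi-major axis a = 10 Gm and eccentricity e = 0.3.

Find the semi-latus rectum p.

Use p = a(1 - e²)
a = 10 Gm = 1 × 10^10 m
e = 0.3,  e² = 0.09,  1 − e² = 0.91
p = a(1 − e²) = 1 × 10^10 m × 0.91 = 9.1 × 10^9 m ≈ 9.1 Gm

Final answer: p = 9.1 Gm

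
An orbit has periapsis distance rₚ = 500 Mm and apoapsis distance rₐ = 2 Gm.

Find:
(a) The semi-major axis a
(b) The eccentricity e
rₚ = 500 Mm = 5 × 10^8 m
rₐ = 2 Gm = 2 × 10^9 m
(a) a = (rₚ + rₐ)/2 = 1.25 × 10^9 m ≈ 1.25 Gm
(b) e = (rₐ − rₚ)/(rₐ + rₚ) = (1.5 × 10^9) / (2.5 × 10^9) = 0.6

Final answer:
(a) a = 1.25 Gm
(b) e = 0.6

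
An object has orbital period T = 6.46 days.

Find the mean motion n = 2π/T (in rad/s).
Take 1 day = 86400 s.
T = 6.46 days = 558144 s
n = 2π / 558144 s = 1.12573 × 10^-5 rad/s ≈ 1.126 × 10^-5 rad/s

Final answer: n = 1.126 × 10^-5 rad/s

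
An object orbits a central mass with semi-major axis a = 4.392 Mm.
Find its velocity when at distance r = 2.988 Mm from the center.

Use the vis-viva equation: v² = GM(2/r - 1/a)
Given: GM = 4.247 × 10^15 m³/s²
a = 4.392 Mm = 4.392 × 10^6 m
r = 2.988 Mm = 2.988 × 10^6 m
GM = 4.247 × 10^15 m³/s²
2/r − 1/a = 6.69344 × 10^-7 − 2.27687 × 10^-7 = 4.41657 × 10^-7 m⁻¹
v² = GM (2/r − 1/a) = 1.87572 × 10^9 m²/s²
v = 43309.6 m/s ≈ 43.31 km/s

Final answer: 43.31 km/s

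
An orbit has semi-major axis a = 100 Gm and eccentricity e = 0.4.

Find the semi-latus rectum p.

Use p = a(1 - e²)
a = 100 Gm = 1 × 10^11 m
e = 0.4,  e² = 0.16,  1 − e² = 0.84
p = a(1 − e²) = 1 × 10^11 m × 0.84 = 8.4 × 10^10 m ≈ 84 Gm

Final answer: p = 84 Gm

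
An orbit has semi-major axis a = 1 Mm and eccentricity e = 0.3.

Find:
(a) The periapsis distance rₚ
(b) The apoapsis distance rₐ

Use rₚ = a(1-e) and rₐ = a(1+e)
a = 1 Mm = 1 × 10^6 m
e = 0.3:  1 − e = 0.7,  1 + e = 1.3
(a) rₚ = a(1 − e) = 1 × 10^6 m × 0.7 = 700000 m ≈ 700 km
(b) rₐ = a(1 + e) = 1 × 10^6 m × 1.3 = 1.3 × 10^6 m ≈ 1.3 Mm

Final answer:
(a) rₚ = 700 km
(b) rₐ = 1.3 Mm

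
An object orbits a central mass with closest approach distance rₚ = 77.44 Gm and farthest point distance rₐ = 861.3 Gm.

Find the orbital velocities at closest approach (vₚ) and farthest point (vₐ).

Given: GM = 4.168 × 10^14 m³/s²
rₚ = 77.44 Gm = 7.744 × 10^10 m
rₐ = 861.3 Gm = 8.613 × 10^11 m
GM = 4.168 × 10^14 m³/s²
a = (rₚ + rₐ)/2 = 4.6937 × 10^11 m
Vis-viva: v² = GM (2/r − 1/a)
vₚ² = 4.168 × 10^14 × (2.58264 × 10^-11 − 2.13052 × 10^-12) = 9876.46 m²/s²
vₚ = 99.3804 m/s ≈ 99.38 m/s
vₐ² = 4.168 × 10^14 × (2.32207 × 10^-12 − 2.13052 × 10^-12) = 79.8405 m²/s²
vₐ = 8.93535 m/s ≈ 8.935 m/s

Final answer: vₚ = 99.38 m/s, vₐ = 8.935 m/s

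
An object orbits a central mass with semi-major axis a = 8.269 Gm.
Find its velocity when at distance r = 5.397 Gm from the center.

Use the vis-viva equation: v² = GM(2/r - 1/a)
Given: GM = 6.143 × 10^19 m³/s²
a = 8.269 Gm = 8.269 × 10^9 m
r = 5.397 Gm = 5.397 × 10^9 m
GM = 6.143 × 10^19 m³/s²
2/r − 1/a = 3.70576 × 10^-10 − 1.20934 × 10^-10 = 2.49643 × 10^-10 m⁻¹
v² = GM (2/r − 1/a) = 1.53355 × 10^10 m²/s²
v = 123837 m/s ≈ 123.8 km/s

Final answer: 123.8 km/s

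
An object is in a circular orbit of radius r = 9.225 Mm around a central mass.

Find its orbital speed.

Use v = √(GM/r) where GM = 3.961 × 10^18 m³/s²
r = 9.225 Mm = 9.225 × 10^6 m
GM = 3.961 × 10^18 m³/s²
GM/r = (3.961 × 10^18) / (9.225 × 10^6) = 4.29377 × 10^11 m²/s²
v = √(GM/r) = 655268 m/s ≈ 655.3 km/s

Final answer: 655.3 km/s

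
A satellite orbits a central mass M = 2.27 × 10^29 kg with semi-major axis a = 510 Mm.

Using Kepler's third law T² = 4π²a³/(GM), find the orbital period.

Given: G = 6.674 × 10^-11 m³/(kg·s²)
M = 2.27 × 10^29 kg
GM = G × M = 6.674 × 10^-11 × 2.27 × 10^29 = 1.515 × 10^19 m³/s²
a = 510 Mm = 5.1 × 10^8 m
a³ = 1.32651 × 10^26 m³
T = 2π √(a³/GM) = 2π √((1.32651 × 10^26) / (1.515 × 10^19)) = 2π × 2959.03 s
T = 18592.1 s ≈ 5.164 hours

Final answer: 5.164 hours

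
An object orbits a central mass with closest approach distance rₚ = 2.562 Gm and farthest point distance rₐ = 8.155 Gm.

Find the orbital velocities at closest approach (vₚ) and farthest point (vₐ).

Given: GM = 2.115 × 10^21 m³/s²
rₚ = 2.562 Gm = 2.562 × 10^9 m
rₐ = 8.155 Gm = 8.155 × 10^9 m
GM = 2.115 × 10^21 m³/s²
a = (rₚ + rₐ)/2 = 5.3585 × 10^9 m
Vis-viva: v² = GM (2/r − 1/a)
vₚ² = 2.115 × 10^21 × (7.8064 × 10^-10 − 1.86619 × 10^-10) = 1.25635 × 10^12 m²/s²
vₚ = 1.12087 × 10^6 m/s ≈ 1121 km/s
vₐ² = 2.115 × 10^21 × (2.45248 × 10^-10 − 1.86619 × 10^-10) = 1.24 × 10^11 m²/s²
vₐ = 352137 m/s ≈ 352.1 km/s

Final answer: vₚ = 1121 km/s, vₐ = 352.1 km/s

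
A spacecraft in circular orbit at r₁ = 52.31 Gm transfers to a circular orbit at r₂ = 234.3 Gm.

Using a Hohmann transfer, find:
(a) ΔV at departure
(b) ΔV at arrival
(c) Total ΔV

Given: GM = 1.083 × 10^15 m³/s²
r₁ = 52.31 Gm = 5.231 × 10^10 m
r₂ = 234.3 Gm = 2.343 × 10^11 m
GM = 1.083 × 10^15 m³/s²
Transfer ellipse: a_t = (r₁ + r₂)/2 = 1.43305 × 10^11 m
Circular speed at r₁: v₁ = √(GM/r₁) = 143.887 m/s
Transfer speed at r₁ (periapsis): v₁ₜ = √(GM(2/r₁ − 1/a_t)) = 183.983 m/s
(a) ΔV₁ = v₁ₜ − v₁ = 40.0957 m/s ≈ 40.1 m/s
Circular speed at r₂: v₂ = √(GM/r₂) = 67.9873 m/s
Transfer speed at r₂ (apoapsis): v₂ₜ = √(GM(2/r₂ − 1/a_t)) = 41.0762 m/s
(b) ΔV₂ = v₂ − v₂ₜ = 26.9112 m/s ≈ 26.91 m/s
(c) ΔV_total = ΔV₁ + ΔV₂ = 67.0069 m/s ≈ 67.01 m/s

Final answer:
(a) ΔV₁ = 40.1 m/s
(b) ΔV₂ = 26.91 m/s
(c) ΔV_total = 67.01 m/s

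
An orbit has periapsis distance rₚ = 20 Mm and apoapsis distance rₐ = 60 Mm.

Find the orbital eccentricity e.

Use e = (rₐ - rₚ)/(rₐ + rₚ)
rₚ = 20 Mm = 2 × 10^7 m
rₐ = 60 Mm = 6 × 10^7 m
rₐ − rₚ = 4 × 10^7 m
rₐ + rₚ = 8 × 10^7 m
e = (rₐ − rₚ)/(rₐ + rₚ) = 0.5

Final answer: e = 0.5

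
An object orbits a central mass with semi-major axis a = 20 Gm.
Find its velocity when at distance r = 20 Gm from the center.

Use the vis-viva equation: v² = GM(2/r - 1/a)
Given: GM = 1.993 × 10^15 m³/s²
a = 20 Gm = 2 × 10^10 m
r = 20 Gm = 2 × 10^10 m
GM = 1.993 × 10^15 m³/s²
2/r − 1/a = 1 × 10^-10 − 5 × 10^-11 = 5 × 10^-11 m⁻¹
v² = GM (2/r − 1/a) = 99650 m²/s²
v = 315.674 m/s ≈ 315.7 m/s

Final answer: 315.7 m/s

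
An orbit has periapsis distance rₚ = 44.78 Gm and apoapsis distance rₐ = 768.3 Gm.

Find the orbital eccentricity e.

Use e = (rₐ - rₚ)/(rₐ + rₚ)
rₚ = 44.78 Gm = 4.478 × 10^10 m
rₐ = 768.3 Gm = 7.683 × 10^11 m
rₐ − rₚ = 7.2352 × 10^11 m
rₐ + rₚ = 8.1308 × 10^11 m
e = (rₐ − rₚ)/(rₐ + rₚ) = 0.889851

Final answer: e = 0.8899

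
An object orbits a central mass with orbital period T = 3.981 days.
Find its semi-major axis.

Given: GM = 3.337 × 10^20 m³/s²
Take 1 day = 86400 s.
T = 3.981 days = 343958 s
GM = 3.337 × 10^20 m³/s²
Kepler's third law: a³ = GM T² / (4π²)
T² = 1.18307 × 10^11 s²
a³ = (3.337 × 10^20) × (1.18307 × 10^11) / (4π²) = 1.00002 × 10^30 m³
a = (a³)^(1/3) = 1.00001 × 10^10 m ≈ 10 Gm

Final answer: 10 Gm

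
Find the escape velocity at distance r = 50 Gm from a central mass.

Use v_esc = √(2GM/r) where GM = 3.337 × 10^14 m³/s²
r = 50 Gm = 5 × 10^10 m
GM = 3.337 × 10^14 m³/s²
2GM/r = 2 × (3.337 × 10^14) / (5 × 10^10) = 13348 m²/s²
v_esc = √(2GM/r) = 115.534 m/s ≈ 115.5 m/s

Final answer: 115.5 m/s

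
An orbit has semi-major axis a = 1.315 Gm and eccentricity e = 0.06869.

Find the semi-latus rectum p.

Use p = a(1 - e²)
a = 1.315 Gm = 1.315 × 10^9 m
e = 0.06869,  e² = 0.00471832,  1 − e² = 0.995282
p = a(1 − e²) = 1.315 × 10^9 m × 0.995282 = 1.3088 × 10^9 m ≈ 1.309 Gm

Final answer: p = 1.309 Gm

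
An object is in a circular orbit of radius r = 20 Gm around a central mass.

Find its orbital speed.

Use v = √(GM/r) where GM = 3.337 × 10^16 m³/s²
r = 20 Gm = 2 × 10^10 m
GM = 3.337 × 10^16 m³/s²
GM/r = (3.337 × 10^16) / (2 × 10^10) = 1.6685 × 10^6 m²/s²
v = √(GM/r) = 1291.7 m/s ≈ 1.292 km/s

Final answer: 1.292 km/s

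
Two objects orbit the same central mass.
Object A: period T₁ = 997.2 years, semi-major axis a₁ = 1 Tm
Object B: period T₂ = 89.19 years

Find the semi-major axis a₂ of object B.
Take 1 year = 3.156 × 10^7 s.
T₁ = 997.2 years = 3.14716 × 10^10 s
T₂ = 89.19 years = 2.81484 × 10^9 s
a₁ = 1 Tm = 1 × 10^12 m
Kepler's third law: (T₂/T₁)² = (a₂/a₁)³  ⇒  a₂ = a₁ (T₂/T₁)^(2/3)
T₂/T₁ = 0.0894404
(T₂/T₁)^(2/3) = 0.199997
a₂ = 1 × 10^12 m × 0.199997 = 1.99997 × 10^11 m ≈ 200 Gm

Final answer: a₂ = 200 Gm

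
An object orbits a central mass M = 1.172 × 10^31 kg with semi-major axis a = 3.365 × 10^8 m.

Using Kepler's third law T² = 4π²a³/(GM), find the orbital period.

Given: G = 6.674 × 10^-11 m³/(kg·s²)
M = 1.172 × 10^31 kg
GM = G × M = 6.674 × 10^-11 × 1.172 × 10^31 = 7.82193 × 10^20 m³/s²
a = 3.365 × 10^8 m
a³ = 3.81027 × 10^25 m³
T = 2π √(a³/GM) = 2π √((3.81027 × 10^25) / (7.82193 × 10^20)) = 2π × 220.709 s
T = 1386.76 s ≈ 23.11 minutes

Final answer: 23.11 minutes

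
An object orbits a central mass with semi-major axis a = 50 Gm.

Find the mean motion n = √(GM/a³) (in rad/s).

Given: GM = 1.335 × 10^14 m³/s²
a = 50 Gm = 5 × 10^10 m
GM = 1.335 × 10^14 m³/s²
a³ = 1.25 × 10^32 m³
GM/a³ = (1.335 × 10^14) / (1.25 × 10^32) = 1.068 × 10^-18 s⁻²
n = √(GM/a³) = 1.03344 × 10^-9 rad/s ≈ 1.033 × 10^-9 rad/s

Final answer: n = 1.033 × 10^-9 rad/s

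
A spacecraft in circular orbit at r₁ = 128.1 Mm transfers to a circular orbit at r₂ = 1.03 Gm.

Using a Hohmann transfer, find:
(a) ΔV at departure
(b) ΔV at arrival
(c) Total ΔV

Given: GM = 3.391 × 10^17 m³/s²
r₁ = 128.1 Mm = 1.281 × 10^8 m
r₂ = 1.03 Gm = 1.03 × 10^9 m
GM = 3.391 × 10^17 m³/s²
Transfer ellipse: a_t = (r₁ + r₂)/2 = 5.7905 × 10^8 m
Circular speed at r₁: v₁ = √(GM/r₁) = 51450.5 m/s
Transfer speed at r₁ (periapsis): v₁ₜ = √(GM(2/r₁ − 1/a_t)) = 68619.9 m/s
(a) ΔV₁ = v₁ₜ − v₁ = 17169.4 m/s ≈ 17.17 km/s
Circular speed at r₂: v₂ = √(GM/r₂) = 18144.5 m/s
Transfer speed at r₂ (apoapsis): v₂ₜ = √(GM(2/r₂ − 1/a_t)) = 8534.18 m/s
(b) ΔV₂ = v₂ − v₂ₜ = 9610.33 m/s ≈ 9.61 km/s
(c) ΔV_total = ΔV₁ + ΔV₂ = 26779.7 m/s ≈ 26.78 km/s

Final answer:
(a) ΔV₁ = 17.17 km/s
(b) ΔV₂ = 9.61 km/s
(c) ΔV_total = 26.78 km/s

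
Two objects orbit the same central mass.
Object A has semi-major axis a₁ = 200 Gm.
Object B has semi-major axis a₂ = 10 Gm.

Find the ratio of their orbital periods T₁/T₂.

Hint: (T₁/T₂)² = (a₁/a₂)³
a₁ = 200 Gm = 2 × 10^11 m
a₂ = 10 Gm = 1 × 10^10 m
a₁/a₂ = 20
T₁/T₂ = (a₁/a₂)^(3/2) = (20)^1.5 = 89.4427

Final answer: T₁/T₂ = 89.44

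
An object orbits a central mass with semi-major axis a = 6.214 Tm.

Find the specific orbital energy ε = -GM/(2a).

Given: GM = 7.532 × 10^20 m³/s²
a = 6.214 Tm = 6.214 × 10^12 m
GM = 7.532 × 10^20 m³/s²
2a = 1.2428 × 10^13 m
ε = −GM/(2a) = -6.06051 × 10^7 J/kg ≈ -60.61 MJ/kg

Final answer: -60.61 MJ/kg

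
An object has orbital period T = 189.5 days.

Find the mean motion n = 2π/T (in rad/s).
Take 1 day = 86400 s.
T = 189.5 days = 1.63728 × 10^7 s
n = 2π / (1.63728 × 10^7 s) = 3.83758 × 10^-7 rad/s ≈ 3.838 × 10^-7 rad/s

Final answer: n = 3.838 × 10^-7 rad/s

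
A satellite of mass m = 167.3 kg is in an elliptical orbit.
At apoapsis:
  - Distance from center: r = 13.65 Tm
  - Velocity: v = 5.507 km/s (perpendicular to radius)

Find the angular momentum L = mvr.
r = 13.65 Tm = 1.365 × 10^13 m
v = 5.507 km/s = 5507 m/s
vr = 5507 × 1.365 × 10^13 = 7.51706 × 10^16 m²/s
L = m × vr = 167.3 × 7.51706 × 10^16 = 1.2576 × 10^19 kg·m²/s ≈ 1.258 × 10^19 kg·m²/s

Final answer: L = 1.258 × 10^19 kg·m²/s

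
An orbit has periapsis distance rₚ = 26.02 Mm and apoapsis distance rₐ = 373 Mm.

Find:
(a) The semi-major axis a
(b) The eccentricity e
rₚ = 26.02 Mm = 2.602 × 10^7 m
rₐ = 373 Mm = 3.73 × 10^8 m
(a) a = (rₚ + rₐ)/2 = 1.9951 × 10^8 m ≈ 199.5 Mm
(b) e = (rₐ − rₚ)/(rₐ + rₚ) = (3.4698 × 10^8) / (3.9902 × 10^8) = 0.86958

Final answer:
(a) a = 199.5 Mm
(b) e = 0.8696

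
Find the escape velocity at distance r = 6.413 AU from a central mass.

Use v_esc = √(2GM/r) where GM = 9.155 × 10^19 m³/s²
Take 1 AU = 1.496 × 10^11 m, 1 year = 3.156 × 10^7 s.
r = 6.413 AU = 9.59385 × 10^11 m
GM = 9.155 × 10^19 m³/s²
2GM/r = 2 × (9.155 × 10^19) / (9.59385 × 10^11) = 1.90851 × 10^8 m²/s²
v_esc = √(2GM/r) = 13814.9 m/s ≈ 2.914 AU/year

Final answer: 2.914 AU/year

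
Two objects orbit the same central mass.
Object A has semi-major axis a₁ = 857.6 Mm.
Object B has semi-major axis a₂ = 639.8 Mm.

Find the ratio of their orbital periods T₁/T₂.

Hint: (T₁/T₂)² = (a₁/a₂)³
a₁ = 857.6 Mm = 8.576 × 10^8 m
a₂ = 639.8 Mm = 6.398 × 10^8 m
a₁/a₂ = 1.34042
T₁/T₂ = (a₁/a₂)^(3/2) = (1.34042)^1.5 = 1.55189

Final answer: T₁/T₂ = 1.552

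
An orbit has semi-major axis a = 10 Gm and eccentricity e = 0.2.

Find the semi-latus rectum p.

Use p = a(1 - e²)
a = 10 Gm = 1 × 10^10 m
e = 0.2,  e² = 0.04,  1 − e² = 0.96
p = a(1 − e²) = 1 × 10^10 m × 0.96 = 9.6 × 10^9 m ≈ 9.6 Gm

Final answer: p = 9.6 Gm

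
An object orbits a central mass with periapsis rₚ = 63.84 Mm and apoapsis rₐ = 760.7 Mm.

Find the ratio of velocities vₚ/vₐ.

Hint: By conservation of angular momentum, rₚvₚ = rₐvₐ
rₚ = 63.84 Mm = 6.384 × 10^7 m
rₐ = 760.7 Mm = 7.607 × 10^8 m
rₚvₚ = rₐvₐ  ⇒  vₚ/vₐ = rₐ/rₚ
vₚ/vₐ = (7.607 × 10^8) / (6.384 × 10^7) = 11.9157

Final answer: vₚ/vₐ = 11.92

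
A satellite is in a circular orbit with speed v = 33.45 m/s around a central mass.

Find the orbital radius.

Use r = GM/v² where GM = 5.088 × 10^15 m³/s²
v = 33.45 m/s
GM = 5.088 × 10^15 m³/s²
v² = 1118.9 m²/s²
r = GM/v² = (5.088 × 10^15) / 1118.9 = 4.54731 × 10^12 m ≈ 4.547 Tm

Final answer: 4.547 Tm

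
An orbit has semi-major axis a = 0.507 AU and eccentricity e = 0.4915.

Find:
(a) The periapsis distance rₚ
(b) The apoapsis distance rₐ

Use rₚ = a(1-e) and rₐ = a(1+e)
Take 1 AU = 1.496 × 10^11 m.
a = 0.507 AU = 7.58472 × 10^10 m
e = 0.4915:  1 − e = 0.5085,  1 + e = 1.4915
(a) rₚ = a(1 − e) = 7.58472 × 10^10 m × 0.5085 = 3.85683 × 10^10 m ≈ 0.2578 AU
(b) rₐ = a(1 + e) = 7.58472 × 10^10 m × 1.4915 = 1.13126 × 10^11 m ≈ 0.7562 AU

Final answer:
(a) rₚ = 0.2578 AU
(b) rₐ = 0.7562 AU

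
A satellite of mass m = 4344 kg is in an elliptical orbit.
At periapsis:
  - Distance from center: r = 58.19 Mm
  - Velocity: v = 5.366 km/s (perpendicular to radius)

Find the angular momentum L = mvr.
r = 58.19 Mm = 5.819 × 10^7 m
v = 5.366 km/s = 5366 m/s
vr = 5366 × 5.819 × 10^7 = 3.12248 × 10^11 m²/s
L = m × vr = 4344 × 3.12248 × 10^11 = 1.3564 × 10^15 kg·m²/s ≈ 1.356 × 10^15 kg·m²/s

Final answer: L = 1.356 × 10^15 kg·m²/s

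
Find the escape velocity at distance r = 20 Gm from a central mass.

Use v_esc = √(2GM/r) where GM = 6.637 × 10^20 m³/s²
r = 20 Gm = 2 × 10^10 m
GM = 6.637 × 10^20 m³/s²
2GM/r = 2 × (6.637 × 10^20) / (2 × 10^10) = 6.637 × 10^10 m²/s²
v_esc = √(2GM/r) = 257624 m/s ≈ 257.6 km/s

Final answer: 257.6 km/s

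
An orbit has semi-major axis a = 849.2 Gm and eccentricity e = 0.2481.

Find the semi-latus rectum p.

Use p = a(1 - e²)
a = 849.2 Gm = 8.492 × 10^11 m
e = 0.2481,  e² = 0.0615536,  1 − e² = 0.938446
p = a(1 − e²) = 8.492 × 10^11 m × 0.938446 = 7.96929 × 10^11 m ≈ 796.9 Gm

Final answer: p = 796.9 Gm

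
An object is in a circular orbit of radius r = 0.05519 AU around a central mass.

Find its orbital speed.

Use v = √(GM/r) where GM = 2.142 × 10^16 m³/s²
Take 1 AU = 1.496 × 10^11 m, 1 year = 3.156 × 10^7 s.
r = 0.05519 AU = 8.25642 × 10^9 m
GM = 2.142 × 10^16 m³/s²
GM/r = (2.142 × 10^16) / (8.25642 × 10^9) = 2.59434 × 10^6 m²/s²
v = √(GM/r) = 1610.7 m/s ≈ 0.3398 AU/year

Final answer: 0.3398 AU/year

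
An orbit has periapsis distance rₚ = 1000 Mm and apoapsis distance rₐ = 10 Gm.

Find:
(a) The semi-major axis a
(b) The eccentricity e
rₚ = 1000 Mm = 1 × 10^9 m
rₐ = 10 Gm = 1 × 10^10 m
(a) a = (rₚ + rₐ)/2 = 5.5 × 10^9 m ≈ 5.5 Gm
(b) e = (rₐ − rₚ)/(rₐ + rₚ) = (9 × 10^9) / (1.1 × 10^10) = 0.818182

Final answer:
(a) a = 5.5 Gm
(b) e = 0.8182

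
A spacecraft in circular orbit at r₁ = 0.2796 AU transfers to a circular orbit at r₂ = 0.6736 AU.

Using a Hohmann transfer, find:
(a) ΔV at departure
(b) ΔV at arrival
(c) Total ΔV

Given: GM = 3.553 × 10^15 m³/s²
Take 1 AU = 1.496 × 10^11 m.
r₁ = 0.2796 AU = 4.18282 × 10^10 m
r₂ = 0.6736 AU = 1.00771 × 10^11 m
GM = 3.553 × 10^15 m³/s²
Transfer ellipse: a_t = (r₁ + r₂)/2 = 7.12994 × 10^10 m
Circular speed at r₁: v₁ = √(GM/r₁) = 291.449 m/s
Transfer speed at r₁ (periapsis): v₁ₜ = √(GM(2/r₁ − 1/a_t)) = 346.487 m/s
(a) ΔV₁ = v₁ₜ − v₁ = 55.0378 m/s ≈ 55.04 m/s
Circular speed at r₂: v₂ = √(GM/r₂) = 187.772 m/s
Transfer speed at r₂ (apoapsis): v₂ₜ = √(GM(2/r₂ − 1/a_t)) = 143.821 m/s
(b) ΔV₂ = v₂ − v₂ₜ = 43.951 m/s ≈ 43.95 m/s
(c) ΔV_total = ΔV₁ + ΔV₂ = 98.9888 m/s ≈ 98.99 m/s

Final answer:
(a) ΔV₁ = 55.04 m/s
(b) ΔV₂ = 43.95 m/s
(c) ΔV_total = 98.99 m/s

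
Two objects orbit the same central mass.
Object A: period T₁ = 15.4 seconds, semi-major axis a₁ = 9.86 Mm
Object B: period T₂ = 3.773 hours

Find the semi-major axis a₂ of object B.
T₁ = 15.4 seconds
T₂ = 3.773 hours = 13582.8 s
a₁ = 9.86 Mm = 9.86 × 10^6 m
Kepler's third law: (T₂/T₁)² = (a₂/a₁)³  ⇒  a₂ = a₁ (T₂/T₁)^(2/3)
T₂/T₁ = 882
(T₂/T₁)^(2/3) = 91.9699
a₂ = 9.86 × 10^6 m × 91.9699 = 9.06823 × 10^8 m ≈ 906.8 Mm

Final answer: a₂ = 906.8 Mm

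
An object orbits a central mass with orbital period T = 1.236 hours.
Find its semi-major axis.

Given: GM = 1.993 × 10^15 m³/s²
T = 1.236 hours = 4449.6 s
GM = 1.993 × 10^15 m³/s²
Kepler's third law: a³ = GM T² / (4π²)
T² = 1.97989 × 10^7 s²
a³ = (1.993 × 10^15) × (1.97989 × 10^7) / (4π²) = 9.99515 × 10^20 m³
a = (a³)^(1/3) = 9.99838 × 10^6 m ≈ 9.998 Mm

Final answer: 9.998 Mm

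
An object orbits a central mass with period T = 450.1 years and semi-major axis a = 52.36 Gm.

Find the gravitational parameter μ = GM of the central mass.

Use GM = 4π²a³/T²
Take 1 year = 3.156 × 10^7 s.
T = 450.1 years = 1.42052 × 10^10 s
a = 52.36 Gm = 5.236 × 10^10 m
a³ = 1.43549 × 10^32 m³
T² = 2.01786 × 10^20 s²
GM = 4π² × (1.43549 × 10^32) / (2.01786 × 10^20) = 2.80845 × 10^13 m³/s²
GM ≈ 2.808 × 10^13 m³/s²

Final answer: GM = 2.808 × 10^13 m³/s²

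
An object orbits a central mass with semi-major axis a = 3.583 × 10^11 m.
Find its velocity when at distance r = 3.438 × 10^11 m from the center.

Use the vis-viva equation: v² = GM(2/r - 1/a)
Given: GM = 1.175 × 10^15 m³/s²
a = 3.583 × 10^11 m
r = 3.438 × 10^11 m
GM = 1.175 × 10^15 m³/s²
2/r − 1/a = 5.81734 × 10^-12 − 2.79096 × 10^-12 = 3.02638 × 10^-12 m⁻¹
v² = GM (2/r − 1/a) = 3555.99 m²/s²
v = 59.6322 m/s ≈ 59.63 m/s

Final answer: 59.63 m/s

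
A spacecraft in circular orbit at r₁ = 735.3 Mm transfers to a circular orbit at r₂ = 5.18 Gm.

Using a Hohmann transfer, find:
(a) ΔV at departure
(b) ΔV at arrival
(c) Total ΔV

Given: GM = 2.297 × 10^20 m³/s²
r₁ = 735.3 Mm = 7.353 × 10^8 m
r₂ = 5.18 Gm = 5.18 × 10^9 m
GM = 2.297 × 10^20 m³/s²
Transfer ellipse: a_t = (r₁ + r₂)/2 = 2.95765 × 10^9 m
Circular speed at r₁: v₁ = √(GM/r₁) = 558918 m/s
Transfer speed at r₁ (periapsis): v₁ₜ = √(GM(2/r₁ − 1/a_t)) = 739673 m/s
(a) ΔV₁ = v₁ₜ − v₁ = 180755 m/s ≈ 180.8 km/s
Circular speed at r₂: v₂ = √(GM/r₂) = 210579 m/s
Transfer speed at r₂ (apoapsis): v₂ₜ = √(GM(2/r₂ − 1/a_t)) = 104996 m/s
(b) ΔV₂ = v₂ − v₂ₜ = 105583 m/s ≈ 105.6 km/s
(c) ΔV_total = ΔV₁ + ΔV₂ = 286338 m/s ≈ 286.3 km/s

Final answer:
(a) ΔV₁ = 180.8 km/s
(b) ΔV₂ = 105.6 km/s
(c) ΔV_total = 286.3 km/s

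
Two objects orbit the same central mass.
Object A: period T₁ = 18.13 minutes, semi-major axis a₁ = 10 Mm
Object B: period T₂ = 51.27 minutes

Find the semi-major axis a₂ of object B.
T₁ = 18.13 minutes = 1087.8 s
T₂ = 51.27 minutes = 3076.2 s
a₁ = 10 Mm = 1 × 10^7 m
Kepler's third law: (T₂/T₁)² = (a₂/a₁)³  ⇒  a₂ = a₁ (T₂/T₁)^(2/3)
T₂/T₁ = 2.82791
(T₂/T₁)^(2/3) = 1.99976
a₂ = 1 × 10^7 m × 1.99976 = 1.99976 × 10^7 m ≈ 20 Mm

Final answer: a₂ = 20 Mm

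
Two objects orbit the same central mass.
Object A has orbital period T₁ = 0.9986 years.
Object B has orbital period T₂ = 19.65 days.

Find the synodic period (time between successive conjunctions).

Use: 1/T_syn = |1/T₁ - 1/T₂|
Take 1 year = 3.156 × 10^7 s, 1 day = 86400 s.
T₁ = 0.9986 years = 3.15158 × 10^7 s
T₂ = 19.65 days = 1.69776 × 10^6 s
1/T₁ = 3.17301 × 10^-8 s⁻¹
1/T₂ = 5.89011 × 10^-7 s⁻¹
|1/T₁ − 1/T₂| = 5.57281 × 10^-7 s⁻¹
T_syn = 1 / |1/T₁ − 1/T₂| = 1.79443 × 10^6 s ≈ 20.77 days

Final answer: T_syn = 20.77 days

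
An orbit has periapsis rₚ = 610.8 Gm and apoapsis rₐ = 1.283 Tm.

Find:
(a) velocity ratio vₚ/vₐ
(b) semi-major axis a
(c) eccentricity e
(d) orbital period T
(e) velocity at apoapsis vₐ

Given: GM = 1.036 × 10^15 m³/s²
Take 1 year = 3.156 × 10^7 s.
rₚ = 610.8 Gm = 6.108 × 10^11 m
rₐ = 1.283 Tm = 1.283 × 10^12 m
GM = 1.036 × 10^15 m³/s²
a = (rₚ + rₐ)/2 = 9.469 × 10^11 m
e = (rₐ − rₚ)/(rₐ + rₚ) = (6.722 × 10^11) / (1.8938 × 10^12) = 0.354948
(a) vₚ/vₐ = rₐ/rₚ (angular momentum) = (1.283 × 10^12) / (6.108 × 10^11) = 2.10052 ≈ 2.101
(b) a = 9.469 × 10^11 m ≈ 946.9 Gm
(c) e = 0.354948 ≈ 0.3549
(d) a³ = 8.49009 × 10^35 m³;  T = 2π √(a³/GM) = 2π × 2.8627 × 10^10 s = 1.79869 × 10^11 s ≈ 5699 years
(e) vₐ² = GM (2/rₐ − 1/a) = 1.036 × 10^15 × (1.55885 × 10^-12 − 1.05608 × 10^-12) = 520.868 m²/s²;  vₐ = 22.8225 m/s ≈ 22.82 m/s

Final answer:
(a) velocity ratio vₚ/vₐ = 2.101
(b) semi-major axis a = 946.9 Gm
(c) eccentricity e = 0.3549
(d) orbital period T = 5699 years
(e) velocity at apoapsis vₐ = 22.82 m/s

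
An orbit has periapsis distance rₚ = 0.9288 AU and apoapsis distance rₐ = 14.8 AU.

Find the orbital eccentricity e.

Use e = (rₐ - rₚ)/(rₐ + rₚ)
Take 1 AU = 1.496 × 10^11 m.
rₚ = 0.9288 AU = 1.38948 × 10^11 m
rₐ = 14.8 AU = 2.21408 × 10^12 m
rₐ − rₚ = 2.07513 × 10^12 m
rₐ + rₚ = 2.35303 × 10^12 m
e = (rₐ − rₚ)/(rₐ + rₚ) = 0.881898

Final answer: e = 0.8819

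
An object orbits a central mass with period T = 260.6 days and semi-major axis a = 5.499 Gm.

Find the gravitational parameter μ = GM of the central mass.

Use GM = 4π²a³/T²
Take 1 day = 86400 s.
T = 260.6 days = 2.25158 × 10^7 s
a = 5.499 Gm = 5.499 × 10^9 m
a³ = 1.66284 × 10^29 m³
T² = 5.06963 × 10^14 s²
GM = 4π² × (1.66284 × 10^29) / (5.06963 × 10^14) = 1.2949 × 10^16 m³/s²
GM ≈ 1.295 × 10^16 m³/s²

Final answer: GM = 1.295 × 10^16 m³/s²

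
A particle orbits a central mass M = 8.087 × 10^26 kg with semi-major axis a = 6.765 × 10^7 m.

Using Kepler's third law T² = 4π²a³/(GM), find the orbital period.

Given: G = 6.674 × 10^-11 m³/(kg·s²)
M = 8.087 × 10^26 kg
GM = G × M = 6.674 × 10^-11 × 8.087 × 10^26 = 5.39726 × 10^16 m³/s²
a = 6.765 × 10^7 m
a³ = 3.09602 × 10^23 m³
T = 2π √(a³/GM) = 2π √((3.09602 × 10^23) / (5.39726 × 10^16)) = 2π × 2395.05 s
T = 15048.6 s ≈ 4.18 hours

Final answer: 4.18 hours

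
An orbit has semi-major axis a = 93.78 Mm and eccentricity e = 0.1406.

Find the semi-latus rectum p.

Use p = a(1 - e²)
a = 93.78 Mm = 9.378 × 10^7 m
e = 0.1406,  e² = 0.0197684,  1 − e² = 0.980232
p = a(1 − e²) = 9.378 × 10^7 m × 0.980232 = 9.19261 × 10^7 m ≈ 91.93 Mm

Final answer: p = 91.93 Mm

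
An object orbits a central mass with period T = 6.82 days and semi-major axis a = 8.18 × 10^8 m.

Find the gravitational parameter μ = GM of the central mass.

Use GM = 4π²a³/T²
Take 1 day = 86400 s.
T = 6.82 days = 589248 s
a = 8.18 × 10^8 m
a³ = 5.47343 × 10^26 m³
T² = 3.47213 × 10^11 s²
GM = 4π² × (5.47343 × 10^26) / (3.47213 × 10^11) = 6.22334 × 10^16 m³/s²
GM ≈ 6.223 × 10^16 m³/s²

Final answer: GM = 6.223 × 10^16 m³/s²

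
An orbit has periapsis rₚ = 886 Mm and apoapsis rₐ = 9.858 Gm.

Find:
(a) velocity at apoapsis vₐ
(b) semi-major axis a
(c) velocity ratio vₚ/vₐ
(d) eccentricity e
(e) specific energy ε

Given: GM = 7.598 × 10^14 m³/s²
rₚ = 886 Mm = 8.86 × 10^8 m
rₐ = 9.858 Gm = 9.858 × 10^9 m
GM = 7.598 × 10^14 m³/s²
a = (rₚ + rₐ)/2 = 5.372 × 10^9 m
e = (rₐ − rₚ)/(rₐ + rₚ) = (8.972 × 10^9) / (1.0744 × 10^10) = 0.835071
(a) vₐ² = GM (2/rₐ − 1/a) = 7.598 × 10^14 × (2.02881 × 10^-10 − 1.8615 × 10^-10) = 12711.8 m²/s²;  vₐ = 112.747 m/s ≈ 112.7 m/s
(b) a = 5.372 × 10^9 m ≈ 5.372 Gm
(c) vₚ/vₐ = rₐ/rₚ (angular momentum) = (9.858 × 10^9) / (8.86 × 10^8) = 11.1264 ≈ 11.13
(d) e = 0.835071 ≈ 0.8351
(e) 2a = 1.0744 × 10^10 m;  ε = −GM/(2a) = -70718.5 J/kg ≈ -70.72 kJ/kg

Final answer:
(a) velocity at apoapsis vₐ = 112.7 m/s
(b) semi-major axis a = 5.372 Gm
(c) velocity ratio vₚ/vₐ = 11.13
(d) eccentricity e = 0.8351
(e) specific energy ε = -70.72 kJ/kg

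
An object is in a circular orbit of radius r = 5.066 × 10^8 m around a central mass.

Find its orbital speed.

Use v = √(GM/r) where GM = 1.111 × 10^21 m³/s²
r = 5.066 × 10^8 m
GM = 1.111 × 10^21 m³/s²
GM/r = (1.111 × 10^21) / (5.066 × 10^8) = 2.19305 × 10^12 m²/s²
v = √(GM/r) = 1.4809 × 10^6 m/s ≈ 1481 km/s

Final answer: 1481 km/s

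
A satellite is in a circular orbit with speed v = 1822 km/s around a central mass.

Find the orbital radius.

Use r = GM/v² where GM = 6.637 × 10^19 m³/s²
v = 1822 km/s = 1.822 × 10^6 m/s
GM = 6.637 × 10^19 m³/s²
v² = 3.31968 × 10^12 m²/s²
r = GM/v² = (6.637 × 10^19) / (3.31968 × 10^12) = 1.99929 × 10^7 m ≈ 19.99 Mm

Final answer: 19.99 Mm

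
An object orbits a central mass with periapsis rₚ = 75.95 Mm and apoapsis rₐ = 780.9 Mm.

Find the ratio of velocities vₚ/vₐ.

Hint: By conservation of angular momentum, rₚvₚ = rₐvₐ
rₚ = 75.95 Mm = 7.595 × 10^7 m
rₐ = 780.9 Mm = 7.809 × 10^8 m
rₚvₚ = rₐvₐ  ⇒  vₚ/vₐ = rₐ/rₚ
vₚ/vₐ = (7.809 × 10^8) / (7.595 × 10^7) = 10.2818

Final answer: vₚ/vₐ = 10.28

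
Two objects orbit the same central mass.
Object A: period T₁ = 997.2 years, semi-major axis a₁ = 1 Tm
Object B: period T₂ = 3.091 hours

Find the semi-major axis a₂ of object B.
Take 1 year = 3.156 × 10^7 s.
T₁ = 997.2 years = 3.14716 × 10^10 s
T₂ = 3.091 hours = 11127.6 s
a₁ = 1 Tm = 1 × 10^12 m
Kepler's third law: (T₂/T₁)² = (a₂/a₁)³  ⇒  a₂ = a₁ (T₂/T₁)^(2/3)
T₂/T₁ = 3.53576 × 10^-7
(T₂/T₁)^(2/3) = 5.00021 × 10^-5
a₂ = 1 × 10^12 m × 5.00021 × 10^-5 = 5.00021 × 10^7 m ≈ 50 Mm

Final answer: a₂ = 50 Mm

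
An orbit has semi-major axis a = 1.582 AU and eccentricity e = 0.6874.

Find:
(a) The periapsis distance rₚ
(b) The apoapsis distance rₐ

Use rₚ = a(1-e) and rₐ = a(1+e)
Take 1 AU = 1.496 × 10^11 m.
a = 1.582 AU = 2.36667 × 10^11 m
e = 0.6874:  1 − e = 0.3126,  1 + e = 1.6874
(a) rₚ = a(1 − e) = 2.36667 × 10^11 m × 0.3126 = 7.39822 × 10^10 m ≈ 0.4945 AU
(b) rₐ = a(1 + e) = 2.36667 × 10^11 m × 1.6874 = 3.99352 × 10^11 m ≈ 2.669 AU

Final answer:
(a) rₚ = 0.4945 AU
(b) rₐ = 2.669 AU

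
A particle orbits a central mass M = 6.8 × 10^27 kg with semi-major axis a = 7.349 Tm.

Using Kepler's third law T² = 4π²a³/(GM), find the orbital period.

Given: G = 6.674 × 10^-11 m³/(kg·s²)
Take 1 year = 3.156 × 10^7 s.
M = 6.8 × 10^27 kg
GM = G × M = 6.674 × 10^-11 × 6.8 × 10^27 = 4.53832 × 10^17 m³/s²
a = 7.349 Tm = 7.349 × 10^12 m
a³ = 3.96903 × 10^38 m³
T = 2π √(a³/GM) = 2π √((3.96903 × 10^38) / (4.53832 × 10^17)) = 2π × 2.9573 × 10^10 s
T = 1.85812 × 10^11 s ≈ 5888 years

Final answer: 5888 years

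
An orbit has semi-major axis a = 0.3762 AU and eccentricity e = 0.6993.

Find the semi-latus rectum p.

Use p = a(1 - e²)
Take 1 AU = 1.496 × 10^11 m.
a = 0.3762 AU = 5.62795 × 10^10 m
e = 0.6993,  e² = 0.48902,  1 − e² = 0.51098
p = a(1 − e²) = 5.62795 × 10^10 m × 0.51098 = 2.87577 × 10^10 m ≈ 0.1922 AU

Final answer: p = 0.1922 AU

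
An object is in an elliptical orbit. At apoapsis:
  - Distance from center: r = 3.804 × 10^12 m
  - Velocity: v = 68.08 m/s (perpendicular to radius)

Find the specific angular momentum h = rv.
r = 3.804 × 10^12 m
v = 68.08 m/s
h = rv = 3.804 × 10^12 × 68.08 = 2.58976 × 10^14 m²/s ≈ 2.59 × 10^14 m²/s

Final answer: h = 2.59 × 10^14 m²/s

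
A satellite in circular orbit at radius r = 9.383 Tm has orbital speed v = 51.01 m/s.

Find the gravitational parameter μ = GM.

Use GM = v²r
r = 9.383 Tm = 9.383 × 10^12 m
v = 51.01 m/s
v² = 2602.02 m²/s²
GM = v²r = 2602.02 × 9.383 × 10^12 = 2.44148 × 10^16 m³/s²
GM ≈ 2.441 × 10^16 m³/s²

Final answer: GM = 2.441 × 10^16 m³/s²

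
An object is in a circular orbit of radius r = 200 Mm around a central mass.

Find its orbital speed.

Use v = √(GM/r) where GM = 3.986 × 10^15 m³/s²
r = 200 Mm = 2 × 10^8 m
GM = 3.986 × 10^15 m³/s²
GM/r = (3.986 × 10^15) / (2 × 10^8) = 1.993 × 10^7 m²/s²
v = √(GM/r) = 4464.3 m/s ≈ 4.464 km/s

Final answer: 4.464 km/s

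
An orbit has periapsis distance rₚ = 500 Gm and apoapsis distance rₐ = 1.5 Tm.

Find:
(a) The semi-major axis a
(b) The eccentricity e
rₚ = 500 Gm = 5 × 10^11 m
rₐ = 1.5 Tm = 1.5 × 10^12 m
(a) a = (rₚ + rₐ)/2 = 1 × 10^12 m ≈ 1 Tm
(b) e = (rₐ − rₚ)/(rₐ + rₚ) = (1 × 10^12) / (2 × 10^12) = 0.5

Final answer:
(a) a = 1 Tm
(b) e = 0.5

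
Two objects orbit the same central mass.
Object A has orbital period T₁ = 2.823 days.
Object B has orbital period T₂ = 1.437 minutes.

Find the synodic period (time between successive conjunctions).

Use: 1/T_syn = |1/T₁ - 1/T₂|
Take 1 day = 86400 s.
T₁ = 2.823 days = 243907 s
T₂ = 1.437 minutes = 86.22 s
1/T₁ = 4.09992 × 10^-6 s⁻¹
1/T₂ = 0.0115982 s⁻¹
|1/T₁ − 1/T₂| = 0.0115941 s⁻¹
T_syn = 1 / |1/T₁ − 1/T₂| = 86.2505 s ≈ 1.438 minutes

Final answer: T_syn = 1.438 minutes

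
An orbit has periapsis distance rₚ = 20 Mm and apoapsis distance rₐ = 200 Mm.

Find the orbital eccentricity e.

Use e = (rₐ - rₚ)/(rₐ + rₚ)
rₚ = 20 Mm = 2 × 10^7 m
rₐ = 200 Mm = 2 × 10^8 m
rₐ − rₚ = 1.8 × 10^8 m
rₐ + rₚ = 2.2 × 10^8 m
e = (rₐ − rₚ)/(rₐ + rₚ) = 0.818182

Final answer: e = 0.8182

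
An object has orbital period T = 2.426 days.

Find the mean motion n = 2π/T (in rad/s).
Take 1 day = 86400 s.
T = 2.426 days = 209606 s
n = 2π / 209606 s = 2.99761 × 10^-5 rad/s ≈ 2.998 × 10^-5 rad/s

Final answer: n = 2.998 × 10^-5 rad/s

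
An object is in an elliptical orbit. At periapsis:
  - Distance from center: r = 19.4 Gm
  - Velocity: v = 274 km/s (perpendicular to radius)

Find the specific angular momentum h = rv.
r = 19.4 Gm = 1.94 × 10^10 m
v = 274 km/s = 274000 m/s
h = rv = 1.94 × 10^10 × 274000 = 5.3156 × 10^15 m²/s ≈ 5.316 × 10^15 m²/s

Final answer: h = 5.316 × 10^15 m²/s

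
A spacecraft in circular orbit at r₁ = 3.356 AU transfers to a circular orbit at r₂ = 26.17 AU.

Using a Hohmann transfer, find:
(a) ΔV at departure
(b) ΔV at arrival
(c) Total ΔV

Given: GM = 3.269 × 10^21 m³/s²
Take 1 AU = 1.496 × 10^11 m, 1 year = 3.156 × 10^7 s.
r₁ = 3.356 AU = 5.02058 × 10^11 m
r₂ = 26.17 AU = 3.91503 × 10^12 m
GM = 3.269 × 10^21 m³/s²
Transfer ellipse: a_t = (r₁ + r₂)/2 = 2.20854 × 10^12 m
Circular speed at r₁: v₁ = √(GM/r₁) = 80692 m/s
Transfer speed at r₁ (periapsis): v₁ₜ = √(GM(2/r₁ − 1/a_t)) = 107435 m/s
(a) ΔV₁ = v₁ₜ − v₁ = 26742.8 m/s ≈ 5.642 AU/year
Circular speed at r₂: v₂ = √(GM/r₂) = 28896.1 m/s
Transfer speed at r₂ (apoapsis): v₂ₜ = √(GM(2/r₂ − 1/a_t)) = 13777.3 m/s
(b) ΔV₂ = v₂ − v₂ₜ = 15118.9 m/s ≈ 3.19 AU/year
(c) ΔV_total = ΔV₁ + ΔV₂ = 41861.7 m/s ≈ 8.831 AU/year

Final answer:
(a) ΔV₁ = 5.642 AU/year
(b) ΔV₂ = 3.19 AU/year
(c) ΔV_total = 8.831 AU/year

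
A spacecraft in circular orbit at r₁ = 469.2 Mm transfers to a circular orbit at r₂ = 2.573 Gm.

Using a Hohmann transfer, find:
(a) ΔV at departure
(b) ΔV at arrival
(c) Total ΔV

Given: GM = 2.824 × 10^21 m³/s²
r₁ = 469.2 Mm = 4.692 × 10^8 m
r₂ = 2.573 Gm = 2.573 × 10^9 m
GM = 2.824 × 10^21 m³/s²
Transfer ellipse: a_t = (r₁ + r₂)/2 = 1.5211 × 10^9 m
Circular speed at r₁: v₁ = √(GM/r₁) = 2.45332 × 10^6 m/s
Transfer speed at r₁ (periapsis): v₁ₜ = √(GM(2/r₁ − 1/a_t)) = 3.19076 × 10^6 m/s
(a) ΔV₁ = v₁ₜ − v₁ = 737446 m/s ≈ 737.4 km/s
Circular speed at r₂: v₂ = √(GM/r₂) = 1.04764 × 10^6 m/s
Transfer speed at r₂ (apoapsis): v₂ₜ = √(GM(2/r₂ − 1/a_t)) = 581852 m/s
(b) ΔV₂ = v₂ − v₂ₜ = 465789 m/s ≈ 465.8 km/s
(c) ΔV_total = ΔV₁ + ΔV₂ = 1.20324 × 10^6 m/s ≈ 1203 km/s

Final answer:
(a) ΔV₁ = 737.4 km/s
(b) ΔV₂ = 465.8 km/s
(c) ΔV_total = 1203 km/s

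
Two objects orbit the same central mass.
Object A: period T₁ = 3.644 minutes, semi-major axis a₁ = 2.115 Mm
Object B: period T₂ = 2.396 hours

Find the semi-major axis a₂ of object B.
T₁ = 3.644 minutes = 218.64 s
T₂ = 2.396 hours = 8625.6 s
a₁ = 2.115 Mm = 2.115 × 10^6 m
Kepler's third law: (T₂/T₁)² = (a₂/a₁)³  ⇒  a₂ = a₁ (T₂/T₁)^(2/3)
T₂/T₁ = 39.4512
(T₂/T₁)^(2/3) = 11.5888
a₂ = 2.115 × 10^6 m × 11.5888 = 2.45104 × 10^7 m ≈ 24.51 Mm

Final answer: a₂ = 24.51 Mm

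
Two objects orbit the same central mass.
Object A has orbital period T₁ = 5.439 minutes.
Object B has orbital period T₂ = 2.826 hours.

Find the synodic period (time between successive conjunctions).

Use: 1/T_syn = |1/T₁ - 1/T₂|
T₁ = 5.439 minutes = 326.34 s
T₂ = 2.826 hours = 10173.6 s
1/T₁ = 0.00306429 s⁻¹
1/T₂ = 9.82936 × 10^-5 s⁻¹
|1/T₁ − 1/T₂| = 0.002966 s⁻¹
T_syn = 1 / |1/T₁ − 1/T₂| = 337.155 s ≈ 5.619 minutes

Final answer: T_syn = 5.619 minutes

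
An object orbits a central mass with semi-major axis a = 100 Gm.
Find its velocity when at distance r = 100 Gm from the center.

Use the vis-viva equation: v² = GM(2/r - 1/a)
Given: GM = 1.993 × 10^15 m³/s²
a = 100 Gm = 1 × 10^11 m
r = 100 Gm = 1 × 10^11 m
GM = 1.993 × 10^15 m³/s²
2/r − 1/a = 2 × 10^-11 − 1 × 10^-11 = 1 × 10^-11 m⁻¹
v² = GM (2/r − 1/a) = 19930 m²/s²
v = 141.174 m/s ≈ 141.2 m/s

Final answer: 141.2 m/s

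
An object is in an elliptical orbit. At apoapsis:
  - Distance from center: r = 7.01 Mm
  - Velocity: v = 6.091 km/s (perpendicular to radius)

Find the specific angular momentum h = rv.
r = 7.01 Mm = 7.01 × 10^6 m
v = 6.091 km/s = 6091 m/s
h = rv = 7.01 × 10^6 × 6091 = 4.26979 × 10^10 m²/s ≈ 4.27 × 10^10 m²/s

Final answer: h = 4.27 × 10^10 m²/s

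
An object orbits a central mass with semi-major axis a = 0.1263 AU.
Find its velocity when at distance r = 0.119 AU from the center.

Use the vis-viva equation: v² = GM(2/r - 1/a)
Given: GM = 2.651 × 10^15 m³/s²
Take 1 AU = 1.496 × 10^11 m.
a = 0.1263 AU = 1.88945 × 10^10 m
r = 0.119 AU = 1.78024 × 10^10 m
GM = 2.651 × 10^15 m³/s²
2/r − 1/a = 1.12344 × 10^-10 − 5.29255 × 10^-11 = 5.94189 × 10^-11 m⁻¹
v² = GM (2/r − 1/a) = 157519 m²/s²
v = 396.887 m/s ≈ 396.9 m/s

Final answer: 396.9 m/s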